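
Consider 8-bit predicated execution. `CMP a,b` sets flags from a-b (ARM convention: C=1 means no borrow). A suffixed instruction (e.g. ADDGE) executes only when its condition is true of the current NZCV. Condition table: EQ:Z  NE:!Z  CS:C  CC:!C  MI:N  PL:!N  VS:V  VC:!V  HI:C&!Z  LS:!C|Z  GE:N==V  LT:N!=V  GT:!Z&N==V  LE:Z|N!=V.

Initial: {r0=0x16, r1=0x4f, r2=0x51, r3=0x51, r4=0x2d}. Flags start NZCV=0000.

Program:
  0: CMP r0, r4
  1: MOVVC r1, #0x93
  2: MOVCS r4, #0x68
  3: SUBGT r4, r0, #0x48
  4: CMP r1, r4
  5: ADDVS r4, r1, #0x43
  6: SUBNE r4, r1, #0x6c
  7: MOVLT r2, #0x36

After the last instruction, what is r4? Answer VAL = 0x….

VAL = 0x27

[0] flags=1000 → (cmp)
[1] flags=1000 VC?T → r1=0x93
[2] flags=1000 CS?F → skip
[3] flags=1000 GT?F → skip
[4] flags=0011 → (cmp)
[5] flags=0011 VS?T → r4=0xd6
[6] flags=0011 NE?T → r4=0x27
[7] flags=0011 LT?T → r2=0x36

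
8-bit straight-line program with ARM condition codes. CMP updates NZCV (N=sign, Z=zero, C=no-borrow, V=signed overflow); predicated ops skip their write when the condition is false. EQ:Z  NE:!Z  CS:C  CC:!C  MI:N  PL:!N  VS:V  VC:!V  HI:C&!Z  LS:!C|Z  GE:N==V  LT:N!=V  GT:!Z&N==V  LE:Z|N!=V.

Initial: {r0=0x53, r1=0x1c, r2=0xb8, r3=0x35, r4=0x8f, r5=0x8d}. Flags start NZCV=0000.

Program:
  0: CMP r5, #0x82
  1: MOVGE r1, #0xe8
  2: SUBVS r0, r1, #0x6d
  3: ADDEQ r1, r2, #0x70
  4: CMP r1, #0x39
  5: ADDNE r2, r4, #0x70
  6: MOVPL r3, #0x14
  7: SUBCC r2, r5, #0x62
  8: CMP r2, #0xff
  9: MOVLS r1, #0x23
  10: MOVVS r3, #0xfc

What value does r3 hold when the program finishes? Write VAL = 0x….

0: ✓ CMP  NZCV=0010
1: ✓ MOVGE  r1←0xe8
2: · SUBVS
3: · ADDEQ
4: ✓ CMP  NZCV=1010
5: ✓ ADDNE  r2←0xff
6: · MOVPL
7: · SUBCC
8: ✓ CMP  NZCV=0110
9: ✓ MOVLS  r1←0x23
10: · MOVVS

VAL = 0x35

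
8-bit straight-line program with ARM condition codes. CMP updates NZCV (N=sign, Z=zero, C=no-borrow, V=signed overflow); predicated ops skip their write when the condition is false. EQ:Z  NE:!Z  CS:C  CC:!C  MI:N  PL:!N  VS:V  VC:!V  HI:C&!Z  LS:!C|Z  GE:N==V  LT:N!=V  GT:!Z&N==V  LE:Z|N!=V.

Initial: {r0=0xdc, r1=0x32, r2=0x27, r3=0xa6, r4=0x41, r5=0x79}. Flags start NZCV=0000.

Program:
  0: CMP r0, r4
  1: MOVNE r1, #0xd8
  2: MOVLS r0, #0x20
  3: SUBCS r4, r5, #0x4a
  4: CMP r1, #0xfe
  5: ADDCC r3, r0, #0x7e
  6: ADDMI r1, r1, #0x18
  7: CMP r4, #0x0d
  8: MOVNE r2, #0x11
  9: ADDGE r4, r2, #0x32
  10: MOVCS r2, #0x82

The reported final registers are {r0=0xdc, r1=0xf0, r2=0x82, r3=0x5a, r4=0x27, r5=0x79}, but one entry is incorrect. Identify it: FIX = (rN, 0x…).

FIX = (r4, 0x43)

0: ✓ CMP  NZCV=1010
1: ✓ MOVNE  r1←0xd8
2: · MOVLS
3: ✓ SUBCS  r4←0x2f
4: ✓ CMP  NZCV=1000
5: ✓ ADDCC  r3←0x5a
6: ✓ ADDMI  r1←0xf0
7: ✓ CMP  NZCV=0010
8: ✓ MOVNE  r2←0x11
9: ✓ ADDGE  r4←0x43
10: ✓ MOVCS  r2←0x82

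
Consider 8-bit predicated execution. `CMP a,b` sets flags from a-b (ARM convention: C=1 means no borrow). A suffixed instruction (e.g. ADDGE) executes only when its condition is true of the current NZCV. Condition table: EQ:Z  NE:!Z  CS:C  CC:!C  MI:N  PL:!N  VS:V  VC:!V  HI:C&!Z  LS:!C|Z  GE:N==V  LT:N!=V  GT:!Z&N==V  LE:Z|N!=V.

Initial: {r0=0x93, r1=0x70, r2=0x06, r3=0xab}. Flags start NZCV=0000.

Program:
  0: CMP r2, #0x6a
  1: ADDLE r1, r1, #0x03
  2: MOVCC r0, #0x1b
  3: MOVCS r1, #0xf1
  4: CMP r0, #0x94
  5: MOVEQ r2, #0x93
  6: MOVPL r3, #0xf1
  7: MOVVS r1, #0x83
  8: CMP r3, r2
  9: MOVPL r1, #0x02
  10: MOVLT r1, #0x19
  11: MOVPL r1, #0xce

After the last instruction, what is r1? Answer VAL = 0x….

VAL = 0x19

[0] flags=1000 → (cmp)
[1] flags=1000 LE?T → r1=0x73
[2] flags=1000 CC?T → r0=0x1b
[3] flags=1000 CS?F → skip
[4] flags=1001 → (cmp)
[5] flags=1001 EQ?F → skip
[6] flags=1001 PL?F → skip
[7] flags=1001 VS?T → r1=0x83
[8] flags=1010 → (cmp)
[9] flags=1010 PL?F → skip
[10] flags=1010 LT?T → r1=0x19
[11] flags=1010 PL?F → skip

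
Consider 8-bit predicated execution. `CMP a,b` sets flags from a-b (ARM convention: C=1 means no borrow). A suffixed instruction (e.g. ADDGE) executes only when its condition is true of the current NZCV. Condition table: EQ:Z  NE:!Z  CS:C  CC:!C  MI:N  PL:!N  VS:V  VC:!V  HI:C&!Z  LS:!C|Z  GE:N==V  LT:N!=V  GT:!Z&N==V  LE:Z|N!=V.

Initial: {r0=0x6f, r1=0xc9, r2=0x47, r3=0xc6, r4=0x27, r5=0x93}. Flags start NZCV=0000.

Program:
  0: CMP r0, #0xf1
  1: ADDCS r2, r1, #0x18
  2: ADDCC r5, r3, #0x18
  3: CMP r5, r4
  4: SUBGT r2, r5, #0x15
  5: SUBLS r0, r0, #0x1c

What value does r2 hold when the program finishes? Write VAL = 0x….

0: ✓ CMP  NZCV=0000
1: · ADDCS
2: ✓ ADDCC  r5←0xde
3: ✓ CMP  NZCV=1010
4: · SUBGT
5: · SUBLS

VAL = 0x47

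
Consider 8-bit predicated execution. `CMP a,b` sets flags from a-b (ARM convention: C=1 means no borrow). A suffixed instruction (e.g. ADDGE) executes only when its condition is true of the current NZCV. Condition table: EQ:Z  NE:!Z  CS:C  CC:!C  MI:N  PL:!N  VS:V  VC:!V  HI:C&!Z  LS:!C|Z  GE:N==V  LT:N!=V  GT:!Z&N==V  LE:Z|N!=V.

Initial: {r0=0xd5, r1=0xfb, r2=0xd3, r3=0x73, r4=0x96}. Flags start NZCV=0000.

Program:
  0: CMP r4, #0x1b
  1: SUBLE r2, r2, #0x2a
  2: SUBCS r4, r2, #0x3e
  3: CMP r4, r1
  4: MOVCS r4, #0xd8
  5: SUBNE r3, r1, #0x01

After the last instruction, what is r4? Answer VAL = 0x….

VAL = 0x6b

[0] flags=0011 → (cmp)
[1] flags=0011 LE?T → r2=0xa9
[2] flags=0011 CS?T → r4=0x6b
[3] flags=0000 → (cmp)
[4] flags=0000 CS?F → skip
[5] flags=0000 NE?T → r3=0xfa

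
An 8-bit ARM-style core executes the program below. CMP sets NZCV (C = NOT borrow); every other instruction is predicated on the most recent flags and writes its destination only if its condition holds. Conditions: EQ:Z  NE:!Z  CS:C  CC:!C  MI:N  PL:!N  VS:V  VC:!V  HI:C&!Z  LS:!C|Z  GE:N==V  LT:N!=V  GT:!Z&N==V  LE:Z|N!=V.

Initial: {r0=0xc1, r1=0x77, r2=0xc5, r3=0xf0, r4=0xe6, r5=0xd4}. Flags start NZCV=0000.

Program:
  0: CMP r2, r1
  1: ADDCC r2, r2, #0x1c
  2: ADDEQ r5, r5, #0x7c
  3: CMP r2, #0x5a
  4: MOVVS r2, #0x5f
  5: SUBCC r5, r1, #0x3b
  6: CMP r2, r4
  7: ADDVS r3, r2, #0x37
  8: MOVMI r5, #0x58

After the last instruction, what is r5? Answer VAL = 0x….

0: ✓ CMP  NZCV=0011
1: · ADDCC
2: · ADDEQ
3: ✓ CMP  NZCV=0011
4: ✓ MOVVS  r2←0x5f
5: · SUBCC
6: ✓ CMP  NZCV=0000
7: · ADDVS
8: · MOVMI

VAL = 0xd4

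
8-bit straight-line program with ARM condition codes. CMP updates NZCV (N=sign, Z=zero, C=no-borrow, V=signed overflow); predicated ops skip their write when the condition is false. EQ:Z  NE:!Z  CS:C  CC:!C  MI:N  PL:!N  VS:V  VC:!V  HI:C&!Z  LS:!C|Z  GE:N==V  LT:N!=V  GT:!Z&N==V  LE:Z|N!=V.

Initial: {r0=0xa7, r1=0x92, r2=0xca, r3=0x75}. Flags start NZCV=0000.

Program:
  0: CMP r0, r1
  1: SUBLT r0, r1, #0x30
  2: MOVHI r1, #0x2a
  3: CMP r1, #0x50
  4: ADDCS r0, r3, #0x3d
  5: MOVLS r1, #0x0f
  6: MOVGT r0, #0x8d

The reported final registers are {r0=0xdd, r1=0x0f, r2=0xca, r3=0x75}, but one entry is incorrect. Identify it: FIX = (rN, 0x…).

FIX = (r0, 0xa7)

[0] flags=0010 → (cmp)
[1] flags=0010 LT?F → skip
[2] flags=0010 HI?T → r1=0x2a
[3] flags=1000 → (cmp)
[4] flags=1000 CS?F → skip
[5] flags=1000 LS?T → r1=0x0f
[6] flags=1000 GT?F → skip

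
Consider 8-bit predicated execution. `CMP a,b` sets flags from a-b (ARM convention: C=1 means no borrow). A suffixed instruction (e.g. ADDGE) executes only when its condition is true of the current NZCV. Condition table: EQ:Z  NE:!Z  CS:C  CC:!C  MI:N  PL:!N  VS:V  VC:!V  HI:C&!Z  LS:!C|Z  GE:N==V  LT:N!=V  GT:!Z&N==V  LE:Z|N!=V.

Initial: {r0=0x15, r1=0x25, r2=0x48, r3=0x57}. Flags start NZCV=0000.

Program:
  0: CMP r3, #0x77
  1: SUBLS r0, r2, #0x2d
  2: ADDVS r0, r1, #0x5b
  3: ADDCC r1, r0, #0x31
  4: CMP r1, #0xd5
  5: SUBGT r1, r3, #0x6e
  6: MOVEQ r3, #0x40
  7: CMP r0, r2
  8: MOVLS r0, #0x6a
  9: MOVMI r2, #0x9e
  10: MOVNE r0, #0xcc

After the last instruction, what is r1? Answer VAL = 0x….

VAL = 0xe9

0: ✓ CMP  NZCV=1000
1: ✓ SUBLS  r0←0x1b
2: · ADDVS
3: ✓ ADDCC  r1←0x4c
4: ✓ CMP  NZCV=0000
5: ✓ SUBGT  r1←0xe9
6: · MOVEQ
7: ✓ CMP  NZCV=1000
8: ✓ MOVLS  r0←0x6a
9: ✓ MOVMI  r2←0x9e
10: ✓ MOVNE  r0←0xcc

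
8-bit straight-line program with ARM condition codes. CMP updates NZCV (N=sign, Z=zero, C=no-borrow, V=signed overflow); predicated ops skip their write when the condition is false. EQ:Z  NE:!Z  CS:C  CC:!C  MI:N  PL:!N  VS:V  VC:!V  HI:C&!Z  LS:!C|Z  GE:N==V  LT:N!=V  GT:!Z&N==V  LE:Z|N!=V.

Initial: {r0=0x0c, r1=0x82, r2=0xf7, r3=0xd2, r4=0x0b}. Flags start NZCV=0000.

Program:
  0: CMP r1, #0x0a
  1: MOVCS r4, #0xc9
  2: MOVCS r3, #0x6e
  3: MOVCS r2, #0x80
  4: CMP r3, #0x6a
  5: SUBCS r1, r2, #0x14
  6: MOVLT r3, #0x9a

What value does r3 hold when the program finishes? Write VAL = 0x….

0: ✓ CMP  NZCV=0011
1: ✓ MOVCS  r4←0xc9
2: ✓ MOVCS  r3←0x6e
3: ✓ MOVCS  r2←0x80
4: ✓ CMP  NZCV=0010
5: ✓ SUBCS  r1←0x6c
6: · MOVLT

VAL = 0x6e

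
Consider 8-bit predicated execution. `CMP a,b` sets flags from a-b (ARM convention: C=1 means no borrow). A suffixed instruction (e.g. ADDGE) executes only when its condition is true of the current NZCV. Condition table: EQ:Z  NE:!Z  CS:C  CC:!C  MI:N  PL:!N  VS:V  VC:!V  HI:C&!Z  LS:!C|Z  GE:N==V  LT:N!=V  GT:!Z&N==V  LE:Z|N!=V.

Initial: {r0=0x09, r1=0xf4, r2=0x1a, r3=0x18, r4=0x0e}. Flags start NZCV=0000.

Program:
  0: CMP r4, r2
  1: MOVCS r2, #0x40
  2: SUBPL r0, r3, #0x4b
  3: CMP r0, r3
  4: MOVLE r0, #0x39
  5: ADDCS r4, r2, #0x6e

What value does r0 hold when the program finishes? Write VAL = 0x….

VAL = 0x39

0: ✓ CMP  NZCV=1000
1: · MOVCS
2: · SUBPL
3: ✓ CMP  NZCV=1000
4: ✓ MOVLE  r0←0x39
5: · ADDCS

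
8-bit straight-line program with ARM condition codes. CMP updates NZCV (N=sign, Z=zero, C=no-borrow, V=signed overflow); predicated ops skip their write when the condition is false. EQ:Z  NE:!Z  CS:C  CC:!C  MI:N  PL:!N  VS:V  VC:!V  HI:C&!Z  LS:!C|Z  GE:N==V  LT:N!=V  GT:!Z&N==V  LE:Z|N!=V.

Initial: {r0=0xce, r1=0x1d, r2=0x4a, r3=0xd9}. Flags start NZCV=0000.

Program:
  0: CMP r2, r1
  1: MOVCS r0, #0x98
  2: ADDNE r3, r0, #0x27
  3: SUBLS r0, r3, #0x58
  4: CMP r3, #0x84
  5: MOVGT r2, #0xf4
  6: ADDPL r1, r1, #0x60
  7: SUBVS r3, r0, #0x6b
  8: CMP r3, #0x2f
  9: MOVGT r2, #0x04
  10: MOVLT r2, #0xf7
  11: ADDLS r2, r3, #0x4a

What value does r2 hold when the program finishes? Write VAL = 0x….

0: ✓ CMP  NZCV=0010
1: ✓ MOVCS  r0←0x98
2: ✓ ADDNE  r3←0xbf
3: · SUBLS
4: ✓ CMP  NZCV=0010
5: ✓ MOVGT  r2←0xf4
6: ✓ ADDPL  r1←0x7d
7: · SUBVS
8: ✓ CMP  NZCV=1010
9: · MOVGT
10: ✓ MOVLT  r2←0xf7
11: · ADDLS

VAL = 0xf7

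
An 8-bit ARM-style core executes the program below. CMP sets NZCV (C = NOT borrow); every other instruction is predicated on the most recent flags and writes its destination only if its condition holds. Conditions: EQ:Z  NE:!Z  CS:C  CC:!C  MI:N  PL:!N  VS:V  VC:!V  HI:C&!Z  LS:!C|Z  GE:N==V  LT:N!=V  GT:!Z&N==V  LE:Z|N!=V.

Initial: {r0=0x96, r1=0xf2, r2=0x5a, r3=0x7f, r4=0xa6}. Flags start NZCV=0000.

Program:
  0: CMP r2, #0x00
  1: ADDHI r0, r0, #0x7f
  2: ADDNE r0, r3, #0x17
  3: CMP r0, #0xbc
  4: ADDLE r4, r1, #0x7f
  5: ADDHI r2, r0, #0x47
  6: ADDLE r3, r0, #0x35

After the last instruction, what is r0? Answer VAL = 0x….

[0] flags=0010 → (cmp)
[1] flags=0010 HI?T → r0=0x15
[2] flags=0010 NE?T → r0=0x96
[3] flags=1000 → (cmp)
[4] flags=1000 LE?T → r4=0x71
[5] flags=1000 HI?F → skip
[6] flags=1000 LE?T → r3=0xcb

VAL = 0x96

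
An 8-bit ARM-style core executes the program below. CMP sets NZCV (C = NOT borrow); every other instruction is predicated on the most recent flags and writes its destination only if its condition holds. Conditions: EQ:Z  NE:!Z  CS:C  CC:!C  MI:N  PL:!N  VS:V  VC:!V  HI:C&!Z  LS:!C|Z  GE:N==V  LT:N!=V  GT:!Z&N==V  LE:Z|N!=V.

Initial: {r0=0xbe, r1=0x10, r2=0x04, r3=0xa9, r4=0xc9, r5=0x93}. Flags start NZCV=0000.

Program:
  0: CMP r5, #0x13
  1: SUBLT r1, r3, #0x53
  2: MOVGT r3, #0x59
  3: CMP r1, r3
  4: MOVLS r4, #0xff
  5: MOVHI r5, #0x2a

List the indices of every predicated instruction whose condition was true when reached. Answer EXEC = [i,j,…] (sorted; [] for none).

0: ✓ CMP  NZCV=1010
1: ✓ SUBLT  r1←0x56
2: · MOVGT
3: ✓ CMP  NZCV=1001
4: ✓ MOVLS  r4←0xff
5: · MOVHI

EXEC = [1,4]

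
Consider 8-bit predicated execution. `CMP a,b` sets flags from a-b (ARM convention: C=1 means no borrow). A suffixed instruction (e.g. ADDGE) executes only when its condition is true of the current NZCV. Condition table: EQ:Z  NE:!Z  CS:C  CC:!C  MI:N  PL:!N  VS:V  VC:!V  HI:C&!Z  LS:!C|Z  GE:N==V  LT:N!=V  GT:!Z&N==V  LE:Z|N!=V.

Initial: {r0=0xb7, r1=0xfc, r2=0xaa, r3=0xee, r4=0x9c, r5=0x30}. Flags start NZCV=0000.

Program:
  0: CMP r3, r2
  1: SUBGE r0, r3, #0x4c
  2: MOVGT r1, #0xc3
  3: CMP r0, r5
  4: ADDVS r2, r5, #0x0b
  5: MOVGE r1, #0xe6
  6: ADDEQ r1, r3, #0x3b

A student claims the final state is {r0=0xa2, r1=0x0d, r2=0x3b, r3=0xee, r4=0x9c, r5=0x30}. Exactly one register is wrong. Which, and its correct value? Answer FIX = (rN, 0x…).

[0] flags=0010 → (cmp)
[1] flags=0010 GE?T → r0=0xa2
[2] flags=0010 GT?T → r1=0xc3
[3] flags=0011 → (cmp)
[4] flags=0011 VS?T → r2=0x3b
[5] flags=0011 GE?F → skip
[6] flags=0011 EQ?F → skip

FIX = (r1, 0xc3)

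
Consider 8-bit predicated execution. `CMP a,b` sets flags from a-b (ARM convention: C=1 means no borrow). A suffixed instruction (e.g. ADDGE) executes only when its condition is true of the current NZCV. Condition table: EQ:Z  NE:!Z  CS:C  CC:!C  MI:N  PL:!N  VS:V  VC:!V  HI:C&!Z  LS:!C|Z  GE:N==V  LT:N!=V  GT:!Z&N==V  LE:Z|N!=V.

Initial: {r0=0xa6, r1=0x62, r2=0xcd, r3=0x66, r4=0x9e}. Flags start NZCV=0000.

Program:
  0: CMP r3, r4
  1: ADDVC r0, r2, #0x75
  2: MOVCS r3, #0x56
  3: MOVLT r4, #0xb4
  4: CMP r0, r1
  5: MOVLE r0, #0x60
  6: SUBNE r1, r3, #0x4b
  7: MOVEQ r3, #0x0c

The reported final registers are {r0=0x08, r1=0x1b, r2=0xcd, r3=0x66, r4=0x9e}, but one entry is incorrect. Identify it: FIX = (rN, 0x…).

FIX = (r0, 0x60)

[0] flags=1001 → (cmp)
[1] flags=1001 VC?F → skip
[2] flags=1001 CS?F → skip
[3] flags=1001 LT?F → skip
[4] flags=0011 → (cmp)
[5] flags=0011 LE?T → r0=0x60
[6] flags=0011 NE?T → r1=0x1b
[7] flags=0011 EQ?F → skip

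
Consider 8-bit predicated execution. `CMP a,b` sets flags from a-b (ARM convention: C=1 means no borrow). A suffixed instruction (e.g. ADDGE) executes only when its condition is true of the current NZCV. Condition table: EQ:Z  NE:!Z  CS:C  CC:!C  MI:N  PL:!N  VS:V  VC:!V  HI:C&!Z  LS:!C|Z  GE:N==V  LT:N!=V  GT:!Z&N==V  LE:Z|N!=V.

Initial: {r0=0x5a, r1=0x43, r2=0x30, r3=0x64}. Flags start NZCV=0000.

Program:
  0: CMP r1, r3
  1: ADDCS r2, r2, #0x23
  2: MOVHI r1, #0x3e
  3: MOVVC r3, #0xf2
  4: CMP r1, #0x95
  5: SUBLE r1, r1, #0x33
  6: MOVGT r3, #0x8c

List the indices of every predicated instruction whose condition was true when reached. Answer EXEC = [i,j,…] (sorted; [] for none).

EXEC = [3,6]

[0] flags=1000 → (cmp)
[1] flags=1000 CS?F → skip
[2] flags=1000 HI?F → skip
[3] flags=1000 VC?T → r3=0xf2
[4] flags=1001 → (cmp)
[5] flags=1001 LE?F → skip
[6] flags=1001 GT?T → r3=0x8c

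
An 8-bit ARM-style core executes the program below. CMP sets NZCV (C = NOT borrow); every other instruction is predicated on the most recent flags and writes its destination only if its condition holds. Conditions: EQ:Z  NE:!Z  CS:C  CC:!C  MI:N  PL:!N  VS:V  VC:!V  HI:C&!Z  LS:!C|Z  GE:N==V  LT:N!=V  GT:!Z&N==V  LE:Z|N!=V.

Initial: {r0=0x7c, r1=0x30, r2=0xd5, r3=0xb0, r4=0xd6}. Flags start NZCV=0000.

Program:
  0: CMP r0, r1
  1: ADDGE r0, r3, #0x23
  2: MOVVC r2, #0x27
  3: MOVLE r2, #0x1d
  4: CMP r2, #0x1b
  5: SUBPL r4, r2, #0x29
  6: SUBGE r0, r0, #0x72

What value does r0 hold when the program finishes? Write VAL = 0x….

VAL = 0x61

0: ✓ CMP  NZCV=0010
1: ✓ ADDGE  r0←0xd3
2: ✓ MOVVC  r2←0x27
3: · MOVLE
4: ✓ CMP  NZCV=0010
5: ✓ SUBPL  r4←0xfe
6: ✓ SUBGE  r0←0x61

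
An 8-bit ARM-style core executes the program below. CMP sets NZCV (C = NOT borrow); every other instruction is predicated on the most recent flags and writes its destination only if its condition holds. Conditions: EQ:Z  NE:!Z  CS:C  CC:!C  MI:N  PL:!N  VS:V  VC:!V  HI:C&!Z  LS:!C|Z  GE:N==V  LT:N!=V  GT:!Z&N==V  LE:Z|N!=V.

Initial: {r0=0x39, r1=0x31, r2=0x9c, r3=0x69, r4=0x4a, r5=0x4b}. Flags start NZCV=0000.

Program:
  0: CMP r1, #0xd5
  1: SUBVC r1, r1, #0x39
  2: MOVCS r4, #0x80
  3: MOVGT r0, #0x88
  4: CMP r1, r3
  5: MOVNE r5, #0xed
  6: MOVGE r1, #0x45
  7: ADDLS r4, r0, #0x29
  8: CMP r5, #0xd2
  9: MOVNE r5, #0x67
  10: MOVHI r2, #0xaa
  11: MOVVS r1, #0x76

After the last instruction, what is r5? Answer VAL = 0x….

VAL = 0x67

[0] flags=0000 → (cmp)
[1] flags=0000 VC?T → r1=0xf8
[2] flags=0000 CS?F → skip
[3] flags=0000 GT?T → r0=0x88
[4] flags=1010 → (cmp)
[5] flags=1010 NE?T → r5=0xed
[6] flags=1010 GE?F → skip
[7] flags=1010 LS?F → skip
[8] flags=0010 → (cmp)
[9] flags=0010 NE?T → r5=0x67
[10] flags=0010 HI?T → r2=0xaa
[11] flags=0010 VS?F → skip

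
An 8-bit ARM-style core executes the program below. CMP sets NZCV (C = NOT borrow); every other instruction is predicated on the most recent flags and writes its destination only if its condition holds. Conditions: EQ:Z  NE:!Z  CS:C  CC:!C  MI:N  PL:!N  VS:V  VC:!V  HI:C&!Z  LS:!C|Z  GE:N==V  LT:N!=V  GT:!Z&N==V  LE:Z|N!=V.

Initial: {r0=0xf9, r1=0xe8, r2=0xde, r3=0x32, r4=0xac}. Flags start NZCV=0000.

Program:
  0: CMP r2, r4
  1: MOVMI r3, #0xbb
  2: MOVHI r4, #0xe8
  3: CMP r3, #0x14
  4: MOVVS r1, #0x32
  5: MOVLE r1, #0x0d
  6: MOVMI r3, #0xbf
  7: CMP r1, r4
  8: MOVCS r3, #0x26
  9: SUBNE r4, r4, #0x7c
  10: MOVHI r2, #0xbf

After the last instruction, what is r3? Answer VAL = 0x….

0: ✓ CMP  NZCV=0010
1: · MOVMI
2: ✓ MOVHI  r4←0xe8
3: ✓ CMP  NZCV=0010
4: · MOVVS
5: · MOVLE
6: · MOVMI
7: ✓ CMP  NZCV=0110
8: ✓ MOVCS  r3←0x26
9: · SUBNE
10: · MOVHI

VAL = 0x26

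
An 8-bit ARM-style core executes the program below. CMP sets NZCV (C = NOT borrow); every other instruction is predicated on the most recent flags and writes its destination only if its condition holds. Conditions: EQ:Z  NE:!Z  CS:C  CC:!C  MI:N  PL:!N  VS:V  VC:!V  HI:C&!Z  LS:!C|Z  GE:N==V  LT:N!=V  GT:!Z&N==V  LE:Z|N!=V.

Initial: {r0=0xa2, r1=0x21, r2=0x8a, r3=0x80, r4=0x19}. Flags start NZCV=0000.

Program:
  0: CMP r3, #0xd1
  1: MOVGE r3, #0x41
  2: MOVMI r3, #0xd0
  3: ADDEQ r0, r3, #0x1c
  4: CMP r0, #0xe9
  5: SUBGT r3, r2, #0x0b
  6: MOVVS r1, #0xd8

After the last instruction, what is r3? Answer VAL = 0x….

VAL = 0xd0

[0] flags=1000 → (cmp)
[1] flags=1000 GE?F → skip
[2] flags=1000 MI?T → r3=0xd0
[3] flags=1000 EQ?F → skip
[4] flags=1000 → (cmp)
[5] flags=1000 GT?F → skip
[6] flags=1000 VS?F → skip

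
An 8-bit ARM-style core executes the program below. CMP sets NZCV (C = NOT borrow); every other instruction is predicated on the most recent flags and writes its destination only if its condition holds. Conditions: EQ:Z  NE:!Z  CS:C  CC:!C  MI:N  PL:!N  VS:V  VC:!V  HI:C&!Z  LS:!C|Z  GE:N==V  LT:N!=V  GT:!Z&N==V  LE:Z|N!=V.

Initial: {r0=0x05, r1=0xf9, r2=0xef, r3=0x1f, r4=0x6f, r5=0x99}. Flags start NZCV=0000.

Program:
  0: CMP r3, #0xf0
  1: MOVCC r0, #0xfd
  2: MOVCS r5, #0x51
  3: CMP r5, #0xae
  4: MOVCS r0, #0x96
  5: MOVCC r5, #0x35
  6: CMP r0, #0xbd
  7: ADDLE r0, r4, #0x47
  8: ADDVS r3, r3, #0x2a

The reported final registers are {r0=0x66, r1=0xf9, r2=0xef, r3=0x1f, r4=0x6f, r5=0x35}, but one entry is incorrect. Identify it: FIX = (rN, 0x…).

FIX = (r0, 0xfd)

[0] flags=0000 → (cmp)
[1] flags=0000 CC?T → r0=0xfd
[2] flags=0000 CS?F → skip
[3] flags=1000 → (cmp)
[4] flags=1000 CS?F → skip
[5] flags=1000 CC?T → r5=0x35
[6] flags=0010 → (cmp)
[7] flags=0010 LE?F → skip
[8] flags=0010 VS?F → skip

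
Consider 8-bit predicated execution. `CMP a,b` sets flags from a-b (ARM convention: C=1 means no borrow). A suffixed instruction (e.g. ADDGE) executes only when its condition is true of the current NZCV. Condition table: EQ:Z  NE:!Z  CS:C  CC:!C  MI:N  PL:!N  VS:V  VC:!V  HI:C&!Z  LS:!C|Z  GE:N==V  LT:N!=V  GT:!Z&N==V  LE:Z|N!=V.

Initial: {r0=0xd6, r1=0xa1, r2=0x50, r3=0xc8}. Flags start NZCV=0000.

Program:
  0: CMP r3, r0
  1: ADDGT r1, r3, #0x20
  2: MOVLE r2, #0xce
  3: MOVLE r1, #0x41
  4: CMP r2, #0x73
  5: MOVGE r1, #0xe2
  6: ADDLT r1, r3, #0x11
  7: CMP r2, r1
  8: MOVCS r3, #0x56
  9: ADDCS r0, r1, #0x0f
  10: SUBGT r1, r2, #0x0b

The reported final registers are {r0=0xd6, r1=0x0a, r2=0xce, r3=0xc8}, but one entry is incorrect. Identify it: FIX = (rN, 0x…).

FIX = (r1, 0xd9)

[0] flags=1000 → (cmp)
[1] flags=1000 GT?F → skip
[2] flags=1000 LE?T → r2=0xce
[3] flags=1000 LE?T → r1=0x41
[4] flags=0011 → (cmp)
[5] flags=0011 GE?F → skip
[6] flags=0011 LT?T → r1=0xd9
[7] flags=1000 → (cmp)
[8] flags=1000 CS?F → skip
[9] flags=1000 CS?F → skip
[10] flags=1000 GT?F → skip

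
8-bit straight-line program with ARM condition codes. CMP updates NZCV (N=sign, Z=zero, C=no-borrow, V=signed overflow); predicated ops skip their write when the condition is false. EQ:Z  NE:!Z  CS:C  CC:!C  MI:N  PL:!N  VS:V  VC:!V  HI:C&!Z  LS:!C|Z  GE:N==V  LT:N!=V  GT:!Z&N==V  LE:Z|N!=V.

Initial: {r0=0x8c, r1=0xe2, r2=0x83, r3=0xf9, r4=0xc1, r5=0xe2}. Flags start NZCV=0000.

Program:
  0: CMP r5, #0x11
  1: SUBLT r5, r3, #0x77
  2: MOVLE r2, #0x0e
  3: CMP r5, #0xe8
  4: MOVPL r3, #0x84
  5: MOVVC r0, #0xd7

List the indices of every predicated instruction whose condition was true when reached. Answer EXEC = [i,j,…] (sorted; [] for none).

EXEC = [1,2,5]

0: ✓ CMP  NZCV=1010
1: ✓ SUBLT  r5←0x82
2: ✓ MOVLE  r2←0x0e
3: ✓ CMP  NZCV=1000
4: · MOVPL
5: ✓ MOVVC  r0←0xd7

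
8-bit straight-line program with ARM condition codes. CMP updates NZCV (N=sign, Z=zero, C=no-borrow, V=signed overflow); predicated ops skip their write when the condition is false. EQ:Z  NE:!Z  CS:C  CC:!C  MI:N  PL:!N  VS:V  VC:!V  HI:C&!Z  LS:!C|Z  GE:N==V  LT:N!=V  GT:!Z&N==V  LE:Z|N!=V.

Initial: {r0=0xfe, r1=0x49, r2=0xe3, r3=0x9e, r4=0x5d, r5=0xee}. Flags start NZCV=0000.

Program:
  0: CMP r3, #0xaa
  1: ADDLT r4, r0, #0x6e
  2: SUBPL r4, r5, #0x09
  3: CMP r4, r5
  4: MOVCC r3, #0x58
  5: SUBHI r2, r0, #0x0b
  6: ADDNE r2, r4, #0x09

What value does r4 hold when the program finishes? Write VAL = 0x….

0: ✓ CMP  NZCV=1000
1: ✓ ADDLT  r4←0x6c
2: · SUBPL
3: ✓ CMP  NZCV=0000
4: ✓ MOVCC  r3←0x58
5: · SUBHI
6: ✓ ADDNE  r2←0x75

VAL = 0x6c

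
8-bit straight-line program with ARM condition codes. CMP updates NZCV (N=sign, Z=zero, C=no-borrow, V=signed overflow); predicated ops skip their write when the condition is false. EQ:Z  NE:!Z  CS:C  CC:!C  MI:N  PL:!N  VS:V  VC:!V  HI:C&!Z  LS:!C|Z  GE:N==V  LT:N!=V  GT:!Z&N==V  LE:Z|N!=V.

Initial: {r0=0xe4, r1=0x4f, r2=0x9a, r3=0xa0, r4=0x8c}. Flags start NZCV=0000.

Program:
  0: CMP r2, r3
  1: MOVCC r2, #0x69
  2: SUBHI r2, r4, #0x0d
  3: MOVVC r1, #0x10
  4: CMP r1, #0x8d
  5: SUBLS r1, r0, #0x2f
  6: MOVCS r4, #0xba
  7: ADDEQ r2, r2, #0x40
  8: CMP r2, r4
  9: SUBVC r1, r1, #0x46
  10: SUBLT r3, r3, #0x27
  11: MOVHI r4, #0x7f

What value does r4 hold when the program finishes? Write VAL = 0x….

0: ✓ CMP  NZCV=1000
1: ✓ MOVCC  r2←0x69
2: · SUBHI
3: ✓ MOVVC  r1←0x10
4: ✓ CMP  NZCV=1001
5: ✓ SUBLS  r1←0xb5
6: · MOVCS
7: · ADDEQ
8: ✓ CMP  NZCV=1001
9: · SUBVC
10: · SUBLT
11: · MOVHI

VAL = 0x8c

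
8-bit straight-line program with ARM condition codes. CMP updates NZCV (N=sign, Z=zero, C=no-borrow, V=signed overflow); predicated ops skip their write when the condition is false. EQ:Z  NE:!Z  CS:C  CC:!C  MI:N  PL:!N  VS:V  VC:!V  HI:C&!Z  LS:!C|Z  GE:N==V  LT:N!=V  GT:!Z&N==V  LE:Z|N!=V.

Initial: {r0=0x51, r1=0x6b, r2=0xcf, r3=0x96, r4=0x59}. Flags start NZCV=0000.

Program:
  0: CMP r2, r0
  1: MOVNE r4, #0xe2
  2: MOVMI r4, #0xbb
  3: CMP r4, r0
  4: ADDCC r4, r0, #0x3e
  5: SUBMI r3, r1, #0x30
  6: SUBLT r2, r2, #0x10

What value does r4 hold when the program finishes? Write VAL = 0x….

[0] flags=0011 → (cmp)
[1] flags=0011 NE?T → r4=0xe2
[2] flags=0011 MI?F → skip
[3] flags=1010 → (cmp)
[4] flags=1010 CC?F → skip
[5] flags=1010 MI?T → r3=0x3b
[6] flags=1010 LT?T → r2=0xbf

VAL = 0xe2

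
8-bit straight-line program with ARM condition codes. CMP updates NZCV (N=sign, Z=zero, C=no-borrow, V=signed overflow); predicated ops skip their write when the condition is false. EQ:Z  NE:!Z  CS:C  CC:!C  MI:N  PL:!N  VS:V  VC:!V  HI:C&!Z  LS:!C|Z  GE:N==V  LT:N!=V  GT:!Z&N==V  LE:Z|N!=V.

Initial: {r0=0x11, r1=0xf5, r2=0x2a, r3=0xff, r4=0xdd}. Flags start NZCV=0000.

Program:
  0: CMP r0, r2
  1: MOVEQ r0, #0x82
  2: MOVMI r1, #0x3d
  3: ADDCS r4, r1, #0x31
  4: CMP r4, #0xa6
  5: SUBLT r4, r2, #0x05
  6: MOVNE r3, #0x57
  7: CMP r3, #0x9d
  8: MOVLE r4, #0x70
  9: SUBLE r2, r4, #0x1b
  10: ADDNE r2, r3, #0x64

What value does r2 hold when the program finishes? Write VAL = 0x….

VAL = 0xbb

[0] flags=1000 → (cmp)
[1] flags=1000 EQ?F → skip
[2] flags=1000 MI?T → r1=0x3d
[3] flags=1000 CS?F → skip
[4] flags=0010 → (cmp)
[5] flags=0010 LT?F → skip
[6] flags=0010 NE?T → r3=0x57
[7] flags=1001 → (cmp)
[8] flags=1001 LE?F → skip
[9] flags=1001 LE?F → skip
[10] flags=1001 NE?T → r2=0xbb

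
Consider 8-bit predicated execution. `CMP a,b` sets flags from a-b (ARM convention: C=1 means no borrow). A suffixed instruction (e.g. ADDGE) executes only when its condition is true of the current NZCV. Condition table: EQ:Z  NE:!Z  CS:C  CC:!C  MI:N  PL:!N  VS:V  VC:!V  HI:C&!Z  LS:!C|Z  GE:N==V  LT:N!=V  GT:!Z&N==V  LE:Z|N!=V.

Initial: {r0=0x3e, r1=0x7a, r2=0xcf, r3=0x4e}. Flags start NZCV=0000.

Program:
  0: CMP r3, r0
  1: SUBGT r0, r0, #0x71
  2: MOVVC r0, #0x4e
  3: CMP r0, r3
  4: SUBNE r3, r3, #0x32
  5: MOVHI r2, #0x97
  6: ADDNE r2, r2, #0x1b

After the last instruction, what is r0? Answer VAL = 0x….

VAL = 0x4e

0: ✓ CMP  NZCV=0010
1: ✓ SUBGT  r0←0xcd
2: ✓ MOVVC  r0←0x4e
3: ✓ CMP  NZCV=0110
4: · SUBNE
5: · MOVHI
6: · ADDNE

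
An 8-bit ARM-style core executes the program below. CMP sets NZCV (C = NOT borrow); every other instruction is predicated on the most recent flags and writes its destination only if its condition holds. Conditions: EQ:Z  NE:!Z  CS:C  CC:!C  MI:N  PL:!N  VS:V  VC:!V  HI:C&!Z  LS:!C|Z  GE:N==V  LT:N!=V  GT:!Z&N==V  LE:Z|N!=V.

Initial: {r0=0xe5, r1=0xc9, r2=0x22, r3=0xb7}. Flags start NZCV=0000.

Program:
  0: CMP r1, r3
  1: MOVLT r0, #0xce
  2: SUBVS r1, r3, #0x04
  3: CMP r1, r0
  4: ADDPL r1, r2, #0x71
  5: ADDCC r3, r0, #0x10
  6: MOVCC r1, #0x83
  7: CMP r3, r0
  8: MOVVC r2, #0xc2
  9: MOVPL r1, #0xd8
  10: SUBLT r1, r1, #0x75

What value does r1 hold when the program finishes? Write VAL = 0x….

VAL = 0xd8

[0] flags=0010 → (cmp)
[1] flags=0010 LT?F → skip
[2] flags=0010 VS?F → skip
[3] flags=1000 → (cmp)
[4] flags=1000 PL?F → skip
[5] flags=1000 CC?T → r3=0xf5
[6] flags=1000 CC?T → r1=0x83
[7] flags=0010 → (cmp)
[8] flags=0010 VC?T → r2=0xc2
[9] flags=0010 PL?T → r1=0xd8
[10] flags=0010 LT?F → skip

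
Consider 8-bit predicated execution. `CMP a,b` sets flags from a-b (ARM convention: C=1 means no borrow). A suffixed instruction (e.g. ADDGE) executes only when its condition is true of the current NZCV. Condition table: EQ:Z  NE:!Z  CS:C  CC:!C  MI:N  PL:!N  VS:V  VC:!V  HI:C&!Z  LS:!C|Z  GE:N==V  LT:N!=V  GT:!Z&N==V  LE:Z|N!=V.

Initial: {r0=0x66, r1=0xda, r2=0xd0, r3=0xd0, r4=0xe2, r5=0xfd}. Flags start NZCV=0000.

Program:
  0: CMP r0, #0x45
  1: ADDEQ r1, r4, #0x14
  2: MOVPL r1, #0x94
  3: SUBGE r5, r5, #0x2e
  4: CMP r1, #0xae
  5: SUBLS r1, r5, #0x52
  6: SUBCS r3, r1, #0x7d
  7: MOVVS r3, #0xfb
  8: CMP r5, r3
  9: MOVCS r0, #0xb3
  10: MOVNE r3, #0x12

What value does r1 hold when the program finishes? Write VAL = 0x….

VAL = 0x7d

0: ✓ CMP  NZCV=0010
1: · ADDEQ
2: ✓ MOVPL  r1←0x94
3: ✓ SUBGE  r5←0xcf
4: ✓ CMP  NZCV=1000
5: ✓ SUBLS  r1←0x7d
6: · SUBCS
7: · MOVVS
8: ✓ CMP  NZCV=1000
9: · MOVCS
10: ✓ MOVNE  r3←0x12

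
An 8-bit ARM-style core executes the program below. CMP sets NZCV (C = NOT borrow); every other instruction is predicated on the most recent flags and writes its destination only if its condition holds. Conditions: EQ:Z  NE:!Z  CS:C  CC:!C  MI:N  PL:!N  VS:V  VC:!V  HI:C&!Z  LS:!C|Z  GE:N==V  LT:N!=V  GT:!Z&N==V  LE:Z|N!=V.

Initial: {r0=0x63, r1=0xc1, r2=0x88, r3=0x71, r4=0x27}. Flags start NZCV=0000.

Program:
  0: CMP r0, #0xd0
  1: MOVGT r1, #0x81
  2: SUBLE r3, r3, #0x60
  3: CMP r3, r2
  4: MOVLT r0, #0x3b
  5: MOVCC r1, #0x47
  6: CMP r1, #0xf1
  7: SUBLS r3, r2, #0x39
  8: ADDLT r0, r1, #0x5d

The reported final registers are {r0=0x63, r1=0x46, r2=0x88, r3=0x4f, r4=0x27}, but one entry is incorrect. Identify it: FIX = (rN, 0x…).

FIX = (r1, 0x47)

0: ✓ CMP  NZCV=1001
1: ✓ MOVGT  r1←0x81
2: · SUBLE
3: ✓ CMP  NZCV=1001
4: · MOVLT
5: ✓ MOVCC  r1←0x47
6: ✓ CMP  NZCV=0000
7: ✓ SUBLS  r3←0x4f
8: · ADDLT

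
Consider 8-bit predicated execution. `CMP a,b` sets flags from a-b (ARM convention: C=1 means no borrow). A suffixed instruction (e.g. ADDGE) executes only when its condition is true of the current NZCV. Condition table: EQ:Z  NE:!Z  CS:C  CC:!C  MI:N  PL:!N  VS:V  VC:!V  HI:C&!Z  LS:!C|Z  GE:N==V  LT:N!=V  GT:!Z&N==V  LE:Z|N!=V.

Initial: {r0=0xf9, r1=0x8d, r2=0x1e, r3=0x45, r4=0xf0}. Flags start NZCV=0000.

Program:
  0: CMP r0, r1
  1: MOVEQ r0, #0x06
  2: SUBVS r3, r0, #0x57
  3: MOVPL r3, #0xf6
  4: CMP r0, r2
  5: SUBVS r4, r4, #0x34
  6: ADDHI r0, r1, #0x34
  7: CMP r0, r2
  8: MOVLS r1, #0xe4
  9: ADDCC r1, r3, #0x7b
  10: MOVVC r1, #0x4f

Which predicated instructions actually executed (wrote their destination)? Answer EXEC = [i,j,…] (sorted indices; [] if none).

EXEC = [3,6,10]

[0] flags=0010 → (cmp)
[1] flags=0010 EQ?F → skip
[2] flags=0010 VS?F → skip
[3] flags=0010 PL?T → r3=0xf6
[4] flags=1010 → (cmp)
[5] flags=1010 VS?F → skip
[6] flags=1010 HI?T → r0=0xc1
[7] flags=1010 → (cmp)
[8] flags=1010 LS?F → skip
[9] flags=1010 CC?F → skip
[10] flags=1010 VC?T → r1=0x4f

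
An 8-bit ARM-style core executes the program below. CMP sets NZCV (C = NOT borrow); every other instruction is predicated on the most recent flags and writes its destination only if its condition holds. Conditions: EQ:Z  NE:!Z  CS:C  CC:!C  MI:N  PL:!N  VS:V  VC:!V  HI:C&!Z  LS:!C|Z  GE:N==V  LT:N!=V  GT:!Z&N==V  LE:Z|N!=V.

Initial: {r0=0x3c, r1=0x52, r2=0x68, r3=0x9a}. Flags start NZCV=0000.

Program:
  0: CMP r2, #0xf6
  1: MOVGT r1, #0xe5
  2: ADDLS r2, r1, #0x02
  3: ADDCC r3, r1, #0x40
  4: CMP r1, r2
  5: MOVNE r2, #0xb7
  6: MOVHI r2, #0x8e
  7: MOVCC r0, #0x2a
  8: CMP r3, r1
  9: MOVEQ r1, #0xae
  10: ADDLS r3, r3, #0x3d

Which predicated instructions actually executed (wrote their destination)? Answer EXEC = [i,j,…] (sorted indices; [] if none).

EXEC = [1,2,3,5,7,10]

[0] flags=0000 → (cmp)
[1] flags=0000 GT?T → r1=0xe5
[2] flags=0000 LS?T → r2=0xe7
[3] flags=0000 CC?T → r3=0x25
[4] flags=1000 → (cmp)
[5] flags=1000 NE?T → r2=0xb7
[6] flags=1000 HI?F → skip
[7] flags=1000 CC?T → r0=0x2a
[8] flags=0000 → (cmp)
[9] flags=0000 EQ?F → skip
[10] flags=0000 LS?T → r3=0x62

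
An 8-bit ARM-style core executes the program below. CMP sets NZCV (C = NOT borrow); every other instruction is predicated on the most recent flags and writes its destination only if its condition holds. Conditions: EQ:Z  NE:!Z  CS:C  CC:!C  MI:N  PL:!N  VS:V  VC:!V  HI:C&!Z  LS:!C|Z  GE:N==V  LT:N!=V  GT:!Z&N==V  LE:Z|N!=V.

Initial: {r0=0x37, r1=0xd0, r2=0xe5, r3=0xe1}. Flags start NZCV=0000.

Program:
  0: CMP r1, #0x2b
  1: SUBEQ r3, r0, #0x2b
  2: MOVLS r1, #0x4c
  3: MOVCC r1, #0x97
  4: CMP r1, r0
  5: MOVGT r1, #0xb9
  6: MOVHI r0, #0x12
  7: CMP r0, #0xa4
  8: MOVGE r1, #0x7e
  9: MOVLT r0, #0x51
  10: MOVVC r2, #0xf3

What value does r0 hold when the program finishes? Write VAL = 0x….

[0] flags=1010 → (cmp)
[1] flags=1010 EQ?F → skip
[2] flags=1010 LS?F → skip
[3] flags=1010 CC?F → skip
[4] flags=1010 → (cmp)
[5] flags=1010 GT?F → skip
[6] flags=1010 HI?T → r0=0x12
[7] flags=0000 → (cmp)
[8] flags=0000 GE?T → r1=0x7e
[9] flags=0000 LT?F → skip
[10] flags=0000 VC?T → r2=0xf3

VAL = 0x12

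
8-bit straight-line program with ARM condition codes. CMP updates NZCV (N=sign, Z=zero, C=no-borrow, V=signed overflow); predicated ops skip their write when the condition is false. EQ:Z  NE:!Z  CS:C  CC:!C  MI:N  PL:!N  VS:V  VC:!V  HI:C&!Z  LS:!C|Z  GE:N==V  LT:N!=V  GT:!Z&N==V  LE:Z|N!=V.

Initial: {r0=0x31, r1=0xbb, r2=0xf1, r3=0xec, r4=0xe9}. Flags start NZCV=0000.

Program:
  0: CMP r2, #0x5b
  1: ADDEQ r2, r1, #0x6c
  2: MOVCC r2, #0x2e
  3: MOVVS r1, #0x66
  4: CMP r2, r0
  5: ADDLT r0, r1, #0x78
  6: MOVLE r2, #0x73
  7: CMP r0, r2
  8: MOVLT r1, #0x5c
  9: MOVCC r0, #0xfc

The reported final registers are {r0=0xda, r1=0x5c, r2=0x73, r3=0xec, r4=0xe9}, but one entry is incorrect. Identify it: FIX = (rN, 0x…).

FIX = (r0, 0xfc)

[0] flags=1010 → (cmp)
[1] flags=1010 EQ?F → skip
[2] flags=1010 CC?F → skip
[3] flags=1010 VS?F → skip
[4] flags=1010 → (cmp)
[5] flags=1010 LT?T → r0=0x33
[6] flags=1010 LE?T → r2=0x73
[7] flags=1000 → (cmp)
[8] flags=1000 LT?T → r1=0x5c
[9] flags=1000 CC?T → r0=0xfc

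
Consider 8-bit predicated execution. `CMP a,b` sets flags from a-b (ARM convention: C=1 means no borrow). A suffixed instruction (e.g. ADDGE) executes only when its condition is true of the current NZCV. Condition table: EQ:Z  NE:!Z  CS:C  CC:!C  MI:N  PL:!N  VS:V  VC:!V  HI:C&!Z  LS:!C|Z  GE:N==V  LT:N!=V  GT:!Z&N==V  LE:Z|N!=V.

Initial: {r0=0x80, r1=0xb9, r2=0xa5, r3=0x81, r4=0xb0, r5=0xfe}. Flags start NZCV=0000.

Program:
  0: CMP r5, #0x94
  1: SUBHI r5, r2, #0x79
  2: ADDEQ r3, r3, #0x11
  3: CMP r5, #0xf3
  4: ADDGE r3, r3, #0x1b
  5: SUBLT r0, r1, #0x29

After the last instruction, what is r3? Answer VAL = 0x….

0: ✓ CMP  NZCV=0010
1: ✓ SUBHI  r5←0x2c
2: · ADDEQ
3: ✓ CMP  NZCV=0000
4: ✓ ADDGE  r3←0x9c
5: · SUBLT

VAL = 0x9c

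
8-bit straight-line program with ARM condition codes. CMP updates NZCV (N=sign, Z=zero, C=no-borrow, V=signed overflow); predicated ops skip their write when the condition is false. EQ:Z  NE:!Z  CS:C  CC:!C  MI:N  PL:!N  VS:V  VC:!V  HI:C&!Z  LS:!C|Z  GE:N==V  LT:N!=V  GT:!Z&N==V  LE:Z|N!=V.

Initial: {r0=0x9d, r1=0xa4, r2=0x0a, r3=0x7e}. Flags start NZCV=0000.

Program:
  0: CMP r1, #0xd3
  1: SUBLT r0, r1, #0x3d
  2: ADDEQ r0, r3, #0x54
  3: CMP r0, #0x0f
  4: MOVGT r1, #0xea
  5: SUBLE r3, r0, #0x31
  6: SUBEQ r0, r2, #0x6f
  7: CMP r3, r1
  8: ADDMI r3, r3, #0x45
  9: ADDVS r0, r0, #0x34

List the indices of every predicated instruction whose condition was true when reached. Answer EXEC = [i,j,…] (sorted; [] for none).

EXEC = [1,4,8,9]

[0] flags=1000 → (cmp)
[1] flags=1000 LT?T → r0=0x67
[2] flags=1000 EQ?F → skip
[3] flags=0010 → (cmp)
[4] flags=0010 GT?T → r1=0xea
[5] flags=0010 LE?F → skip
[6] flags=0010 EQ?F → skip
[7] flags=1001 → (cmp)
[8] flags=1001 MI?T → r3=0xc3
[9] flags=1001 VS?T → r0=0x9b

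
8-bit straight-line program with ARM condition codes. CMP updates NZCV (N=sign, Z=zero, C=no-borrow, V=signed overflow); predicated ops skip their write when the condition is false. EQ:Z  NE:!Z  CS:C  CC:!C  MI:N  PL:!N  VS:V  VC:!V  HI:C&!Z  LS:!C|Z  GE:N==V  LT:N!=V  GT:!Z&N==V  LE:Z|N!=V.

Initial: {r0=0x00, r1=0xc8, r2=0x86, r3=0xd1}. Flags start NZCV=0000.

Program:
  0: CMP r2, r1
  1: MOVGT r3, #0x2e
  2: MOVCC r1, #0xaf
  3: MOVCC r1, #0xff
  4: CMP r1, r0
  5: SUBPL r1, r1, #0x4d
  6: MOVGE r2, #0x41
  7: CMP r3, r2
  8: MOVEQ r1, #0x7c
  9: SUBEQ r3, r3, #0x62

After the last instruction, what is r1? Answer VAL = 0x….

[0] flags=1000 → (cmp)
[1] flags=1000 GT?F → skip
[2] flags=1000 CC?T → r1=0xaf
[3] flags=1000 CC?T → r1=0xff
[4] flags=1010 → (cmp)
[5] flags=1010 PL?F → skip
[6] flags=1010 GE?F → skip
[7] flags=0010 → (cmp)
[8] flags=0010 EQ?F → skip
[9] flags=0010 EQ?F → skip

VAL = 0xff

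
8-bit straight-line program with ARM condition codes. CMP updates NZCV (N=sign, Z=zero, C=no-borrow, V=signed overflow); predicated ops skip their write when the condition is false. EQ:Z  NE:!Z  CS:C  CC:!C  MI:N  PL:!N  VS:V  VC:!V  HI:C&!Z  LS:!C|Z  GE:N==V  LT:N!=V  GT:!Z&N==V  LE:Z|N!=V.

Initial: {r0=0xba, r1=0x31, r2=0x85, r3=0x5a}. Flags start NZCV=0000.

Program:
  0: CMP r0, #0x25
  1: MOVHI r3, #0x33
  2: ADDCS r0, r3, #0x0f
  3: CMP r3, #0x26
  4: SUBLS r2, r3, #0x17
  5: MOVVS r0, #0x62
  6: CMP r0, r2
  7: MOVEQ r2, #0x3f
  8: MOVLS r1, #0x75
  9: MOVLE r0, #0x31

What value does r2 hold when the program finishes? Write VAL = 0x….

VAL = 0x85

[0] flags=1010 → (cmp)
[1] flags=1010 HI?T → r3=0x33
[2] flags=1010 CS?T → r0=0x42
[3] flags=0010 → (cmp)
[4] flags=0010 LS?F → skip
[5] flags=0010 VS?F → skip
[6] flags=1001 → (cmp)
[7] flags=1001 EQ?F → skip
[8] flags=1001 LS?T → r1=0x75
[9] flags=1001 LE?F → skip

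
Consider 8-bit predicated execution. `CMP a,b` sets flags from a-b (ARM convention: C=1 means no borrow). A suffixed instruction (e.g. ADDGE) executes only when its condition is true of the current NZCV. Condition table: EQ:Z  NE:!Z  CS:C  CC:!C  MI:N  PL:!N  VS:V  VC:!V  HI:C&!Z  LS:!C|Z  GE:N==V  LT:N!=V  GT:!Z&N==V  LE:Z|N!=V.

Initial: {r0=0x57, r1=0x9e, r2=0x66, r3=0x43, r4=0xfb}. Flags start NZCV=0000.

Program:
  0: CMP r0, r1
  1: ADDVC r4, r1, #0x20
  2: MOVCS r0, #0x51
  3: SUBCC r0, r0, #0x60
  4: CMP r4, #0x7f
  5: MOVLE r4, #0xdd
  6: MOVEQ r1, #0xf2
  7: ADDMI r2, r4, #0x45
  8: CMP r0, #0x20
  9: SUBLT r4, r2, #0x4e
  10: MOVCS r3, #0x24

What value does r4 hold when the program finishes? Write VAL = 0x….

VAL = 0x18

0: ✓ CMP  NZCV=1001
1: · ADDVC
2: · MOVCS
3: ✓ SUBCC  r0←0xf7
4: ✓ CMP  NZCV=0011
5: ✓ MOVLE  r4←0xdd
6: · MOVEQ
7: · ADDMI
8: ✓ CMP  NZCV=1010
9: ✓ SUBLT  r4←0x18
10: ✓ MOVCS  r3←0x24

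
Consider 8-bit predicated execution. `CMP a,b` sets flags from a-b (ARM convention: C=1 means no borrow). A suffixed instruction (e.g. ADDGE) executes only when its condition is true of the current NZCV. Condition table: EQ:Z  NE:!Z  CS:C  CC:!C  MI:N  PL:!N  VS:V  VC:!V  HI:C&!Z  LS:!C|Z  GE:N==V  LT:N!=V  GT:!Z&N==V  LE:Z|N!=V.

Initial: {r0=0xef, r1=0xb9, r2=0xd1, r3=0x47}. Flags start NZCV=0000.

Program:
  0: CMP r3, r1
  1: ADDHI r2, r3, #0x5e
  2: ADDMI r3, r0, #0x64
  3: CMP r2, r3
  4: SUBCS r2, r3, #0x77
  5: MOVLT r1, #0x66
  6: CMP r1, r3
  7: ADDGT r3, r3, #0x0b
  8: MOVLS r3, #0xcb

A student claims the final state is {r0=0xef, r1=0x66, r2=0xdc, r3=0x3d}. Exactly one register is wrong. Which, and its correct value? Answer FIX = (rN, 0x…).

FIX = (r3, 0x5e)

0: ✓ CMP  NZCV=1001
1: · ADDHI
2: ✓ ADDMI  r3←0x53
3: ✓ CMP  NZCV=0011
4: ✓ SUBCS  r2←0xdc
5: ✓ MOVLT  r1←0x66
6: ✓ CMP  NZCV=0010
7: ✓ ADDGT  r3←0x5e
8: · MOVLS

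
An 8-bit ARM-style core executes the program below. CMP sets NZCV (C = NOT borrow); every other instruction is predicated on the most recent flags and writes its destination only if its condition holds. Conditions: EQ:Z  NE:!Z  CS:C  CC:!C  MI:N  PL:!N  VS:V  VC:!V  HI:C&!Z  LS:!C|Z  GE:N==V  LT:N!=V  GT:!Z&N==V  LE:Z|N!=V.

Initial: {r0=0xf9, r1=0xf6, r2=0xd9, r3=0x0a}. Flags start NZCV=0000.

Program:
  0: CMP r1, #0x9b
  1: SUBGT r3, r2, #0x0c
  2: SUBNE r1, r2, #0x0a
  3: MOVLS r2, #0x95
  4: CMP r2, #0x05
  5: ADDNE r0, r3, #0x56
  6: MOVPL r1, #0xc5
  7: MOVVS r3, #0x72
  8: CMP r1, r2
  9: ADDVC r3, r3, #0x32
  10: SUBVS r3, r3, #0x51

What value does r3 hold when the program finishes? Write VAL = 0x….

0: ✓ CMP  NZCV=0010
1: ✓ SUBGT  r3←0xcd
2: ✓ SUBNE  r1←0xcf
3: · MOVLS
4: ✓ CMP  NZCV=1010
5: ✓ ADDNE  r0←0x23
6: · MOVPL
7: · MOVVS
8: ✓ CMP  NZCV=1000
9: ✓ ADDVC  r3←0xff
10: · SUBVS

VAL = 0xff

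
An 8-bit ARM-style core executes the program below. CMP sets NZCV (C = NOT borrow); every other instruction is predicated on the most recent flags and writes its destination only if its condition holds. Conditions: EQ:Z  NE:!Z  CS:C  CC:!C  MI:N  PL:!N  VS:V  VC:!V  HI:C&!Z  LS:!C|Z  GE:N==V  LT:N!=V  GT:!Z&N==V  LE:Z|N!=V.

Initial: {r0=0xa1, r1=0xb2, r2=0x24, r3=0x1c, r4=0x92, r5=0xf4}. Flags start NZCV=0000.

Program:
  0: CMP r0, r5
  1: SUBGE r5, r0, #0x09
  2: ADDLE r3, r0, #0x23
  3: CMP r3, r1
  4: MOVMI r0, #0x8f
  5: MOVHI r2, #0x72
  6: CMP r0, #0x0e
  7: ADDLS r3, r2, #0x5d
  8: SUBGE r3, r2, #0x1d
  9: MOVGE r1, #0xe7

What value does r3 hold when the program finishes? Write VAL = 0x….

VAL = 0xc4

[0] flags=1000 → (cmp)
[1] flags=1000 GE?F → skip
[2] flags=1000 LE?T → r3=0xc4
[3] flags=0010 → (cmp)
[4] flags=0010 MI?F → skip
[5] flags=0010 HI?T → r2=0x72
[6] flags=1010 → (cmp)
[7] flags=1010 LS?F → skip
[8] flags=1010 GE?F → skip
[9] flags=1010 GE?F → skip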